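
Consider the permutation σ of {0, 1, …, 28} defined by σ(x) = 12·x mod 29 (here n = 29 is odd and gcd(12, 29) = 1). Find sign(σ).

-1

Trace 1: π^k(1) = [1, 12, 28, 17] for k=0..3.
8 cycles of lengths [4, 4, 4, 4, 4, 4, 4, 1].
n − c = 29 − 8 = 21; sign = (−1)^21 = -1.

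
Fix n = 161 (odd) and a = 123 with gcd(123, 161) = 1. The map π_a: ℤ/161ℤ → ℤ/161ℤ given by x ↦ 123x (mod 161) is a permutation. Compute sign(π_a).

Orbit of 64 under x↦123x: [64, 144, 2, 85, 151, 58, 50]… (length divides ord_161(123)).
π_123 has 9 disjoint cycles with lengths [33, 33, 33, 33, 11, 11, 3, 3, 1] on {0,…,160}.
With 9 cycles on 161 points, sign = (−1)^{161−9} = +1.
Zolotarev: (123|161) = +1, matching the cycle-count sign.

+1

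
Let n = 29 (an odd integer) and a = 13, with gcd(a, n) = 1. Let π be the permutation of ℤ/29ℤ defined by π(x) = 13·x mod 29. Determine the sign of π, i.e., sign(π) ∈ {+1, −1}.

Trace 24: π^k(24) = [24, 22, 25, 6, 20, 28, 16] for k=0..6.
Cycle type of π: 14×2 + 1; total 3 cycles.
Σ(ℓ_i−1) = 29−3 = 26; sign = (−1)^26 = +1.

+1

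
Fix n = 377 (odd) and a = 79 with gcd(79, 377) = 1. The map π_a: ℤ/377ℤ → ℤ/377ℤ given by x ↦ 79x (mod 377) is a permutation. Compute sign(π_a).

-1

Orbit of 209 under x↦79x: [209, 300, 326, 118, 274, 157, 339]… (length divides ord_377(79)).
π_79 has 26 disjoint cycles with lengths [28, 28, 28, 28, 28, 28, 28, 28, 28, 28, 28, 28, 28, 1, 1, 1, 1, 1, 1, 1, 1, 1, 1, 1, 1, 1] on {0,…,376}.
26 cycles on 377: each ℓ→(−1)^(ℓ−1), product (−1)^351 = -1.
(79|377)_J = -1 (Zolotarev's lemma cross-check).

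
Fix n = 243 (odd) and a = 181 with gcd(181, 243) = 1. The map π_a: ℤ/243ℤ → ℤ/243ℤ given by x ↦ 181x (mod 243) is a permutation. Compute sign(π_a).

+1

Trace 91: π^k(91) = [91, 190, 127, 145, 1, 181, 199] for k=0..6.
The orbit structure of x ↦ 181x mod 243: 27 orbits of sizes [27, 27, 27, 27, 27, 27, 9, 9, 9, 9, 9, 9, 3, 3, 3, 3, 3, 3, 1, 1, 1, 1, 1, 1, 1, 1, 1].
243 − 27 = 216 transpositions; sign(π) = (−1)^216 = +1.
Via Zolotarev, sign(π_{181}) = (181|243) = +1.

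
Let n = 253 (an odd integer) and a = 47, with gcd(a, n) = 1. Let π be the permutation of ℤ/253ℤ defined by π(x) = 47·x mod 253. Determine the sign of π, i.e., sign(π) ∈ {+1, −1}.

+1

Orbit of 70 under x↦47x: [70, 1, 47, 185, 93]… (length divides ord_253(47)).
Decompose π into cycles: lengths [5, 5, 5, 5, 5, 5, 5, 5, 5, 5, 5, 5, 5, 5, 5, 5, 5, 5, 5, 5, 5, 5, 5, 5, 5, 5, 5, 5, 5, 5, 5, 5, 5, 5, 5, 5, 5, 5, 5, 5, 5, 5, 5, 5, 5, 5, 1, 1, 1, 1, 1, 1, 1, 1, 1, 1, 1, 1, 1, 1, 1, 1, 1, 1, 1, 1, 1, 1, 1] (69 cycles, including the fixed point 0).
With 69 cycles on 253 points, sign = (−1)^{253−69} = +1.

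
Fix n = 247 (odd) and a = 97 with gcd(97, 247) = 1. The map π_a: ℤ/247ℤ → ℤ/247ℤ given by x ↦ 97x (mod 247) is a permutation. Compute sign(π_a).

Start at x=67: 67 → 77 → 59 → 42 → 122 → 225 → 89 → … (one orbit).
Decompose π into cycles: lengths [36, 36, 36, 36, 36, 36, 18, 12, 1] (9 cycles, including the fixed point 0).
With 9 cycles on 247 points, sign = (−1)^{247−9} = +1.
(97|247)_J = +1 (Zolotarev's lemma cross-check).

+1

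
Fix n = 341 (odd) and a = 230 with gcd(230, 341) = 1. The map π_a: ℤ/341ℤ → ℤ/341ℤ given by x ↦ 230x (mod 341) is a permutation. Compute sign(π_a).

Trace 340: π^k(340) = [340, 111, 296, 221, 21, 56, 263] for k=0..6.
Cycle lengths of π_230 on ℤ/341ℤ: [30, 30, 30, 30, 30, 30, 30, 30, 30, 30, 30, 2, 2, 2, 2, 2, 1]; 17 cycles in total.
341 − 17 = 324 transpositions; sign(π) = (−1)^324 = +1.

+1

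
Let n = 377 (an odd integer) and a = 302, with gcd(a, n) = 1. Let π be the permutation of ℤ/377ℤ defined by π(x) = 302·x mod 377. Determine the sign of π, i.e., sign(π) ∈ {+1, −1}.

-1

Orbit of 347 under x↦302x: [347, 365, 146, 360, 144, 133, 204]… (length divides ord_377(302)).
Cycle type of π: 12×28 + 4×7 + 3×4 + 1; total 40 cycles.
sign(π) = (−1)^{n − #cycles} = (−1)^{377−40} = (−1)^337 = -1.
(302|377)_J = -1 (Zolotarev's lemma cross-check).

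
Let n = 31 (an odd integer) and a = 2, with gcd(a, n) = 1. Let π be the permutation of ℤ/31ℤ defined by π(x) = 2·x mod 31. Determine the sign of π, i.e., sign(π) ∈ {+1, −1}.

+1

Start at x=2: 2 → 4 → 8 → 16 → 1 → 2 (one orbit).
7 cycles of lengths [5, 5, 5, 5, 5, 5, 1].
Σ(ℓ_i−1) = 31−7 = 24; sign = (−1)^24 = +1.
(2|31)_J = +1 (Zolotarev's lemma cross-check).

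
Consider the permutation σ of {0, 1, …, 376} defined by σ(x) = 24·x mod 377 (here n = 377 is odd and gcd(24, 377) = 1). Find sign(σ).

-1

Orbit of 355 under x↦24x: [355, 226, 146, 111, 25, 223, 74]… (length divides ord_377(24)).
Decompose π into cycles: lengths [84, 84, 84, 84, 12, 7, 7, 7, 7, 1] (10 cycles, including the fixed point 0).
sign(π) = (−1)^{n − #cycles} = (−1)^{377−10} = (−1)^367 = -1.
Check: (24/377) = -1 by Zolotarev.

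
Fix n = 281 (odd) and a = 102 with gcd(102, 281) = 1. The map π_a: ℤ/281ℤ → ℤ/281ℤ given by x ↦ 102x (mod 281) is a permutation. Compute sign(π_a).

Trace 89: π^k(89) = [89, 86, 61, 40, 146, 280, 179] for k=0..6.
8 cycles of lengths [40, 40, 40, 40, 40, 40, 40, 1].
8 cycles on 281: each ℓ→(−1)^(ℓ−1), product (−1)^273 = -1.
The Jacobi symbol (102|281) = -1 (Zolotarev) agrees.

-1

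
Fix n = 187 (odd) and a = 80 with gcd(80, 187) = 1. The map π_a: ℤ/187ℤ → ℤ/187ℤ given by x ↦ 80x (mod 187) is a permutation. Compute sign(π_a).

-1

Orbit of 14 under x↦80x: [14, 185, 27, 103, 12, 25, 130]… (length divides ord_187(80)).
6 cycles of lengths [80, 80, 16, 5, 5, 1].
With 6 cycles on 187 points, sign = (−1)^{187−6} = -1.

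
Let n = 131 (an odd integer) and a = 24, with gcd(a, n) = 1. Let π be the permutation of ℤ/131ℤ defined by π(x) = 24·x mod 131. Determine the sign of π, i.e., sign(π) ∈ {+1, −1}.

Start at x=107: 107 → 79 → 62 → 47 → 80 → 86 → 99 → … (one orbit).
The orbit structure of x ↦ 24x mod 131: 6 orbits of sizes [26, 26, 26, 26, 26, 1].
Σ(ℓ_i−1) = 131−6 = 125; sign = (−1)^125 = -1.

-1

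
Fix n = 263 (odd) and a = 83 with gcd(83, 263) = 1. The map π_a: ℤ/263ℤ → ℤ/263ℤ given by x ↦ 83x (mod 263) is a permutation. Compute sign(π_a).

+1

Orbit of 144 under x↦83x: [144, 117, 243, 181, 32, 26, 54]… (length divides ord_263(83)).
The orbit structure of x ↦ 83x mod 263: 3 orbits of sizes [131, 131, 1].
3 cycles on 263: each ℓ→(−1)^(ℓ−1), product (−1)^260 = +1.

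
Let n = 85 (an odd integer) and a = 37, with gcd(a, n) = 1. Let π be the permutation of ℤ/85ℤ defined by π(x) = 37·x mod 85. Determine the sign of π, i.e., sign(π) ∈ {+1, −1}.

+1

Start at x=81: 81 → 22 → 49 → 28 → 16 → 82 → 59 → … (one orbit).
Cycle type of π: 16×5 + 4 + 1; total 7 cycles.
7 cycles on 85: each ℓ→(−1)^(ℓ−1), product (−1)^78 = +1.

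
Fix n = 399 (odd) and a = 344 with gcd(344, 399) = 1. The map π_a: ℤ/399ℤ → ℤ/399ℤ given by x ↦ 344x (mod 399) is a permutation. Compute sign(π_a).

+1

Trace 29: π^k(29) = [29, 1, 344, 232, 8, 358, 260] for k=0..6.
Decompose π into cycles: lengths [18, 18, 18, 18, 18, 18, 18, 18, 18, 18, 18, 18, 18, 18, 18, 18, 18, 18, 18, 18, 18, 2, 2, 2, 2, 2, 2, 2, 1, 1, 1, 1, 1, 1, 1] (35 cycles, including the fixed point 0).
n − c = 399 − 35 = 364; sign = (−1)^364 = +1.
Check: (344/399) = +1 by Zolotarev.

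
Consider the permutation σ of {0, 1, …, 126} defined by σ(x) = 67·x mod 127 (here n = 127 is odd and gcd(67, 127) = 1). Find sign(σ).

Trace 13: π^k(13) = [13, 109, 64, 97, 22, 77, 79] for k=0..6.
π_67 has 2 disjoint cycles with lengths [126, 1] on {0,…,126}.
Σ(ℓ_i−1) = 127−2 = 125; sign = (−1)^125 = -1.
Check: (67/127) = -1 by Zolotarev.

-1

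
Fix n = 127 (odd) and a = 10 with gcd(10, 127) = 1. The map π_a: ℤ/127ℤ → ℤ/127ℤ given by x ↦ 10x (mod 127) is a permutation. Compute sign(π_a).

Start at x=76: 76 → 125 → 107 → 54 → 32 → 66 → 25 → … (one orbit).
Cycle type of π: 42×3 + 1; total 4 cycles.
127 − 4 = 123 transpositions; sign(π) = (−1)^123 = -1.

-1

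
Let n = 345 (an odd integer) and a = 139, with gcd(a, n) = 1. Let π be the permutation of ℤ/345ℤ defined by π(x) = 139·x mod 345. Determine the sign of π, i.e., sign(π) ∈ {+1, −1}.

+1

Trace 1: π^k(1) = [1, 139] for k=0..1.
π_139 has 207 disjoint cycles with lengths [2, 2, 2, 2, 2, 2, 2, 2, 2, 2, 2, 2, 2, 2, 2, 2, 2, 2, 2, 2, 2, 2, 2, 2, 2, 2, 2, 2, 2, 2, 2, 2, 2, 2, 2, 2, 2, 2, 2, 2, 2, 2, 2, 2, 2, 2, 2, 2, 2, 2, 2, 2, 2, 2, 2, 2, 2, 2, 2, 2, 2, 2, 2, 2, 2, 2, 2, 2, 2, 2, 2, 2, 2, 2, 2, 2, 2, 2, 2, 2, 2, 2, 2, 2, 2, 2, 2, 2, 2, 2, 2, 2, 2, 2, 2, 2, 2, 2, 2, 2, 2, 2, 2, 2, 2, 2, 2, 2, 2, 2, 2, 2, 2, 2, 2, 2, 2, 2, 2, 2, 2, 2, 2, 2, 2, 2, 2, 2, 2, 2, 2, 2, 2, 2, 2, 2, 2, 2, 1, 1, 1, 1, 1, 1, 1, 1, 1, 1, 1, 1, 1, 1, 1, 1, 1, 1, 1, 1, 1, 1, 1, 1, 1, 1, 1, 1, 1, 1, 1, 1, 1, 1, 1, 1, 1, 1, 1, 1, 1, 1, 1, 1, 1, 1, 1, 1, 1, 1, 1, 1, 1, 1, 1, 1, 1, 1, 1, 1, 1, 1, 1, 1, 1, 1, 1, 1, 1] on {0,…,344}.
n − c = 345 − 207 = 138; sign = (−1)^138 = +1.
Via Zolotarev, sign(π_{139}) = (139|345) = +1.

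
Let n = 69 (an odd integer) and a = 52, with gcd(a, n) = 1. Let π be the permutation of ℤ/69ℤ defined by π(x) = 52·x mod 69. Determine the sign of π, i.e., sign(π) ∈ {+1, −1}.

+1

Start at x=1: 1 → 52 → 13 → 55 → 31 → 25 → 58 → … (one orbit).
Cycle type of π: 11×6 + 1×3; total 9 cycles.
n − c = 69 − 9 = 60; sign = (−1)^60 = +1.
The Jacobi symbol (52|69) = +1 (Zolotarev) agrees.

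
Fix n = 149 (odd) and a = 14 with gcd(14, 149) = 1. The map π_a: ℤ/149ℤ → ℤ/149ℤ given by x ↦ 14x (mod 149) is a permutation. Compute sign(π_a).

-1

Orbit of 100 under x↦14x: [100, 59, 81, 91, 82, 105, 129]… (length divides ord_149(14)).
Cycle type of π: 148 + 1; total 2 cycles.
2 cycles on 149: each ℓ→(−1)^(ℓ−1), product (−1)^147 = -1.
(14|149)_J = -1 (Zolotarev's lemma cross-check).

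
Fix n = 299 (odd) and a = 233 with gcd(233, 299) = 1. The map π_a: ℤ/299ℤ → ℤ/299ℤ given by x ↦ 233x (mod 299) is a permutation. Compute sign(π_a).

Orbit of 105 under x↦233x: [105, 246, 209, 259, 248, 77, 1]… (length divides ord_299(233)).
Cycle type of π: 22×12 + 11×2 + 2×6 + 1; total 21 cycles.
21 cycles on 299: each ℓ→(−1)^(ℓ−1), product (−1)^278 = +1.
(233|299)_J = +1 (Zolotarev's lemma cross-check).

+1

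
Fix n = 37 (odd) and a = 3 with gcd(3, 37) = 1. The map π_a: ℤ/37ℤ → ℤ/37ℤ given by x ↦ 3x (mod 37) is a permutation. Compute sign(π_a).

+1

Orbit of 34 under x↦3x: [34, 28, 10, 30, 16, 11, 33]… (length divides ord_37(3)).
Cycle lengths of π_3 on ℤ/37ℤ: [18, 18, 1]; 3 cycles in total.
sign(π) = (−1)^{n − #cycles} = (−1)^{37−3} = (−1)^34 = +1.
The Jacobi symbol (3|37) = +1 (Zolotarev) agrees.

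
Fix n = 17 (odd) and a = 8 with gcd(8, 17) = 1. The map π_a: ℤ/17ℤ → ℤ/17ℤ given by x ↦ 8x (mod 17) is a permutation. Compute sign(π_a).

+1

Start at x=2: 2 → 16 → 9 → 4 → 15 → 1 → 8 → … (one orbit).
Cycle lengths of π_8 on ℤ/17ℤ: [8, 8, 1]; 3 cycles in total.
17 − 3 = 14 transpositions; sign(π) = (−1)^14 = +1.
Zolotarev: (8|17) = +1, matching the cycle-count sign.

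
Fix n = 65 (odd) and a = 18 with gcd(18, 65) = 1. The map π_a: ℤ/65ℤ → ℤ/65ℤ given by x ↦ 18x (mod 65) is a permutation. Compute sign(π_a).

+1

Orbit of 47 under x↦18x: [47, 1, 18, 64]… (length divides ord_65(18)).
Decompose π into cycles: lengths [4, 4, 4, 4, 4, 4, 4, 4, 4, 4, 4, 4, 4, 4, 4, 4, 1] (17 cycles, including the fixed point 0).
sign(π) = (−1)^{n − #cycles} = (−1)^{65−17} = (−1)^48 = +1.
The Jacobi symbol (18|65) = +1 (Zolotarev) agrees.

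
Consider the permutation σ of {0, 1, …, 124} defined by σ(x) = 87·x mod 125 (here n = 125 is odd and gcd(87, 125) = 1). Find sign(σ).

Orbit of 33 under x↦87x: [33, 121, 27, 99, 113, 81, 47]… (length divides ord_125(87)).
Decompose π into cycles: lengths [100, 20, 4, 1] (4 cycles, including the fixed point 0).
4 cycles on 125: each ℓ→(−1)^(ℓ−1), product (−1)^121 = -1.
The Jacobi symbol (87|125) = -1 (Zolotarev) agrees.

-1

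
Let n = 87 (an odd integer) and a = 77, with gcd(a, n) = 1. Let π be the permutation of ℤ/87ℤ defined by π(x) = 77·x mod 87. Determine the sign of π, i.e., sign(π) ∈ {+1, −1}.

+1

Orbit of 28 under x↦77x: [28, 68, 16, 14, 34, 8, 7]… (length divides ord_87(77)).
5 cycles of lengths [28, 28, 28, 2, 1].
87 − 5 = 82 transpositions; sign(π) = (−1)^82 = +1.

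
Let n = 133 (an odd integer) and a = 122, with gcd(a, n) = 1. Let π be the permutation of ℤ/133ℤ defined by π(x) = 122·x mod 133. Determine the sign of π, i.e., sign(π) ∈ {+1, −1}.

Trace 122: π^k(122) = [122, 121, 132, 11, 12, 1] for k=0..5.
Decompose π into cycles: lengths [6, 6, 6, 6, 6, 6, 6, 6, 6, 6, 6, 6, 6, 6, 6, 6, 6, 6, 6, 6, 6, 6, 1] (23 cycles, including the fixed point 0).
With 23 cycles on 133 points, sign = (−1)^{133−23} = +1.
The Jacobi symbol (122|133) = +1 (Zolotarev) agrees.

+1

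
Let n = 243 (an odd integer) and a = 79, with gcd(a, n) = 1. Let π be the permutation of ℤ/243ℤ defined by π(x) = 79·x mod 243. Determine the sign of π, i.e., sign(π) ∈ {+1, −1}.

Start at x=127: 127 → 70 → 184 → 199 → 169 → 229 → 109 → … (one orbit).
Cycle type of π: 81×2 + 27×2 + 9×2 + 3×2 + 1×3; total 11 cycles.
243 − 11 = 232 transpositions; sign(π) = (−1)^232 = +1.

+1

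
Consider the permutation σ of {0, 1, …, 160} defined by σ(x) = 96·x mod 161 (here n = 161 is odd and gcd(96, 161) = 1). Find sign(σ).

-1

Orbit of 151 under x↦96x: [151, 6, 93, 73, 85, 110, 95]… (length divides ord_161(96)).
Decompose π into cycles: lengths [66, 66, 11, 11, 6, 1] (6 cycles, including the fixed point 0).
With 6 cycles on 161 points, sign = (−1)^{161−6} = -1.
(96|161)_J = -1 (Zolotarev's lemma cross-check).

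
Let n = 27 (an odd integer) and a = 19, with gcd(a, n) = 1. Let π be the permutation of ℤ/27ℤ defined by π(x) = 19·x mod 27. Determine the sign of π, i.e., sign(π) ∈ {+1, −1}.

+1

Start at x=1: 1 → 19 → 10 → 1 (one orbit).
Cycle type of π: 3×6 + 1×9; total 15 cycles.
27 − 15 = 12 transpositions; sign(π) = (−1)^12 = +1.
Via Zolotarev, sign(π_{19}) = (19|27) = +1.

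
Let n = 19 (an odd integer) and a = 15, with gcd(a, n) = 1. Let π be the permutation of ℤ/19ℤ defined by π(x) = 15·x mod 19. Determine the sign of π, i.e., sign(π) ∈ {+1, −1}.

-1

Trace 18: π^k(18) = [18, 4, 3, 7, 10, 17, 8] for k=0..6.
2 cycles of lengths [18, 1].
Σ(ℓ_i−1) = 19−2 = 17; sign = (−1)^17 = -1.
The Jacobi symbol (15|19) = -1 (Zolotarev) agrees.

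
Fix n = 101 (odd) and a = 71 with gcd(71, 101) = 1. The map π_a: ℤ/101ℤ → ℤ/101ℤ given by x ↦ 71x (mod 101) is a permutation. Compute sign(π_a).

Orbit of 78 under x↦71x: [78, 84, 5, 52, 56, 37, 1]… (length divides ord_101(71)).
5 cycles of lengths [25, 25, 25, 25, 1].
With 5 cycles on 101 points, sign = (−1)^{101−5} = +1.
Check: (71/101) = +1 by Zolotarev.

+1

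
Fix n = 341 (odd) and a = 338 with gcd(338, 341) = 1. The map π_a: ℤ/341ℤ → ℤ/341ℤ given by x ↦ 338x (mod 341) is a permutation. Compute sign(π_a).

Orbit of 193 under x↦338x: [193, 103, 32, 245, 288, 159, 205]… (length divides ord_341(338)).
14 cycles of lengths [30, 30, 30, 30, 30, 30, 30, 30, 30, 30, 15, 15, 10, 1].
341 − 14 = 327 transpositions; sign(π) = (−1)^327 = -1.
Zolotarev: (338|341) = -1, matching the cycle-count sign.

-1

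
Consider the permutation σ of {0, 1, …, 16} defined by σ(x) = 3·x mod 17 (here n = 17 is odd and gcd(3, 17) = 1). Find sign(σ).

Trace 13: π^k(13) = [13, 5, 15, 11, 16, 14, 8] for k=0..6.
The orbit structure of x ↦ 3x mod 17: 2 orbits of sizes [16, 1].
17 − 2 = 15 transpositions; sign(π) = (−1)^15 = -1.

-1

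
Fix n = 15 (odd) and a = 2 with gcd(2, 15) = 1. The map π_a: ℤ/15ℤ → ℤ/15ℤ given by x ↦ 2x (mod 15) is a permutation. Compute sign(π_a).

Start at x=1: 1 → 2 → 4 → 8 → 1 (one orbit).
Cycle type of π: 4×3 + 2 + 1; total 5 cycles.
5 cycles on 15: each ℓ→(−1)^(ℓ−1), product (−1)^10 = +1.
Via Zolotarev, sign(π_{2}) = (2|15) = +1.

+1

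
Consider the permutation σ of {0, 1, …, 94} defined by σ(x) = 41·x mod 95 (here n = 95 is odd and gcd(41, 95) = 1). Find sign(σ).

-1

Orbit of 51 under x↦41x: [51, 1, 41, 66, 46, 81, 91]… (length divides ord_95(41)).
Cycle lengths of π_41 on ℤ/95ℤ: [18, 18, 18, 18, 18, 1, 1, 1, 1, 1]; 10 cycles in total.
95 − 10 = 85 transpositions; sign(π) = (−1)^85 = -1.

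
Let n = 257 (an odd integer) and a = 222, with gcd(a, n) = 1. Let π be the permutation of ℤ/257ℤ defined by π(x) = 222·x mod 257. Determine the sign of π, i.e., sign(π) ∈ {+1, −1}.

+1

Start at x=211: 211 → 68 → 190 → 32 → 165 → 136 → 123 → … (one orbit).
Decompose π into cycles: lengths [64, 64, 64, 64, 1] (5 cycles, including the fixed point 0).
sign(π) = (−1)^{n − #cycles} = (−1)^{257−5} = (−1)^252 = +1.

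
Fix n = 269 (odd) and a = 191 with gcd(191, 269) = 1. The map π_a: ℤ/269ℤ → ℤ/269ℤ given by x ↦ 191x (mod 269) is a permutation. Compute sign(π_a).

+1

Start at x=57: 57 → 127 → 47 → 100 → 1 → 191 → 166 → … (one orbit).
The orbit structure of x ↦ 191x mod 269: 3 orbits of sizes [134, 134, 1].
3 cycles on 269: each ℓ→(−1)^(ℓ−1), product (−1)^266 = +1.
(191|269)_J = +1 (Zolotarev's lemma cross-check).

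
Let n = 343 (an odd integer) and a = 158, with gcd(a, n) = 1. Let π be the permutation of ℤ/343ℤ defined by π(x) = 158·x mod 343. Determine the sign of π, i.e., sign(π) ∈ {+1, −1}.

+1

Trace 331: π^k(331) = [331, 162, 214, 198, 71, 242, 163] for k=0..6.
π_158 has 7 disjoint cycles with lengths [147, 147, 21, 21, 3, 3, 1] on {0,…,342}.
n − c = 343 − 7 = 336; sign = (−1)^336 = +1.
The Jacobi symbol (158|343) = +1 (Zolotarev) agrees.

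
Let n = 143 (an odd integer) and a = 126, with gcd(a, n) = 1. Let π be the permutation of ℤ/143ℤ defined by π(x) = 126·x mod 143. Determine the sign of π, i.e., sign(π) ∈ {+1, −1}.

+1

Start at x=27: 27 → 113 → 81 → 53 → 100 → 16 → 14 → … (one orbit).
Cycle lengths of π_126 on ℤ/143ℤ: [15, 15, 15, 15, 15, 15, 15, 15, 5, 5, 3, 3, 3, 3, 1]; 15 cycles in total.
Σ(ℓ_i−1) = 143−15 = 128; sign = (−1)^128 = +1.
Zolotarev: (126|143) = +1, matching the cycle-count sign.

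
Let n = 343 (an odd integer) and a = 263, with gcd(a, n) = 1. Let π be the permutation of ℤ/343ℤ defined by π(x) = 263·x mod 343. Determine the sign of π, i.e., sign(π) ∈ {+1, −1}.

Trace 79: π^k(79) = [79, 197, 18, 275, 295, 67, 128] for k=0..6.
π_263 has 31 disjoint cycles with lengths [21, 21, 21, 21, 21, 21, 21, 21, 21, 21, 21, 21, 21, 21, 3, 3, 3, 3, 3, 3, 3, 3, 3, 3, 3, 3, 3, 3, 3, 3, 1] on {0,…,342}.
sign(π) = (−1)^{n − #cycles} = (−1)^{343−31} = (−1)^312 = +1.
Zolotarev: (263|343) = +1, matching the cycle-count sign.

+1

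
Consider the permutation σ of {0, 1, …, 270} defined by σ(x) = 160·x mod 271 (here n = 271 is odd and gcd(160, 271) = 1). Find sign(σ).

Orbit of 5 under x↦160x: [5, 258, 88, 259, 248, 114, 83]… (length divides ord_271(160)).
The orbit structure of x ↦ 160x mod 271: 11 orbits of sizes [27, 27, 27, 27, 27, 27, 27, 27, 27, 27, 1].
sign(π) = (−1)^{n − #cycles} = (−1)^{271−11} = (−1)^260 = +1.

+1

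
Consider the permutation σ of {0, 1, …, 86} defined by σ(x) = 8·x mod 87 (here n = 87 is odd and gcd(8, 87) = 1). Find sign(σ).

+1

Orbit of 11 under x↦8x: [11, 1, 8, 64, 77, 7, 56]… (length divides ord_87(8)).
5 cycles of lengths [28, 28, 28, 2, 1].
With 5 cycles on 87 points, sign = (−1)^{87−5} = +1.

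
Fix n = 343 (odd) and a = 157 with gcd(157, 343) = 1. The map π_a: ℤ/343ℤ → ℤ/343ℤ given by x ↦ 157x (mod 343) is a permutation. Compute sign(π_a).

Orbit of 125 under x↦157x: [125, 74, 299, 295, 10, 198, 216]… (length divides ord_343(157)).
Cycle type of π: 294 + 42 + 6 + 1; total 4 cycles.
Σ(ℓ_i−1) = 343−4 = 339; sign = (−1)^339 = -1.

-1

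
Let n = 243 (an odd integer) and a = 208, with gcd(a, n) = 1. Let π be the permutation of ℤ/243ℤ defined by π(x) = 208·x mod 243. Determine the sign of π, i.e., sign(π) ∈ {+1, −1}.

+1

Orbit of 217 under x↦208x: [217, 181, 226, 109, 73, 118, 1]… (length divides ord_243(208)).
Cycle type of π: 27×6 + 9×6 + 3×6 + 1×9; total 27 cycles.
With 27 cycles on 243 points, sign = (−1)^{243−27} = +1.
(208|243)_J = +1 (Zolotarev's lemma cross-check).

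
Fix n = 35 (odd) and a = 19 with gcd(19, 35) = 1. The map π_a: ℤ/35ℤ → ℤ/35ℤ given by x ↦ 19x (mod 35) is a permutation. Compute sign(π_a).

-1

Start at x=19: 19 → 11 → 34 → 16 → 24 → 1 → 19 (one orbit).
Cycle lengths of π_19 on ℤ/35ℤ: [6, 6, 6, 6, 6, 2, 2, 1]; 8 cycles in total.
With 8 cycles on 35 points, sign = (−1)^{35−8} = -1.
The Jacobi symbol (19|35) = -1 (Zolotarev) agrees.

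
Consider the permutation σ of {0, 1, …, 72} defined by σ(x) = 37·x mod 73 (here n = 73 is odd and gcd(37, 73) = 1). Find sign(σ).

+1

Orbit of 1 under x↦37x: [1, 37, 55, 64, 32, 16, 8]… (length divides ord_73(37)).
9 cycles of lengths [9, 9, 9, 9, 9, 9, 9, 9, 1].
73 − 9 = 64 transpositions; sign(π) = (−1)^64 = +1.
Zolotarev: (37|73) = +1, matching the cycle-count sign.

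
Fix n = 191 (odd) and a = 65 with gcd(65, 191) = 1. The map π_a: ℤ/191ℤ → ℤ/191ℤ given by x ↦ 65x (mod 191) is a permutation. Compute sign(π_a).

Start at x=12: 12 → 16 → 85 → 177 → 45 → 60 → 80 → … (one orbit).
Cycle type of π: 95×2 + 1; total 3 cycles.
Σ(ℓ_i−1) = 191−3 = 188; sign = (−1)^188 = +1.
The Jacobi symbol (65|191) = +1 (Zolotarev) agrees.

+1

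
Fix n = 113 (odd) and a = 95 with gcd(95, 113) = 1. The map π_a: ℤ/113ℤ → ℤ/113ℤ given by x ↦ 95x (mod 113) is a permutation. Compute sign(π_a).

+1

Start at x=18: 18 → 15 → 69 → 1 → 95 → 98 → 44 → … (one orbit).
π_95 has 15 disjoint cycles with lengths [8, 8, 8, 8, 8, 8, 8, 8, 8, 8, 8, 8, 8, 8, 1] on {0,…,112}.
sign(π) = (−1)^{n − #cycles} = (−1)^{113−15} = (−1)^98 = +1.
(95|113)_J = +1 (Zolotarev's lemma cross-check).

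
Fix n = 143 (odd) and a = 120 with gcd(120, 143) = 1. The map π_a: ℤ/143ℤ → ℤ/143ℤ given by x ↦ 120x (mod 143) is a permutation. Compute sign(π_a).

Trace 133: π^k(133) = [133, 87, 1, 120, 100, 131] for k=0..5.
The orbit structure of x ↦ 120x mod 143: 30 orbits of sizes [6, 6, 6, 6, 6, 6, 6, 6, 6, 6, 6, 6, 6, 6, 6, 6, 6, 6, 6, 6, 3, 3, 3, 3, 2, 2, 2, 2, 2, 1].
143 − 30 = 113 transpositions; sign(π) = (−1)^113 = -1.
(120|143)_J = -1 (Zolotarev's lemma cross-check).

-1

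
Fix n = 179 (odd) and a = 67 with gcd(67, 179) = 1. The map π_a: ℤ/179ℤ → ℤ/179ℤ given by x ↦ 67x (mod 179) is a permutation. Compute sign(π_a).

+1

Start at x=60: 60 → 82 → 124 → 74 → 125 → 141 → 139 → … (one orbit).
Cycle type of π: 89×2 + 1; total 3 cycles.
n − c = 179 − 3 = 176; sign = (−1)^176 = +1.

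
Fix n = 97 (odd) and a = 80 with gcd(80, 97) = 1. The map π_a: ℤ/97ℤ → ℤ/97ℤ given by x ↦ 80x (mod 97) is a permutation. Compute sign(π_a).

Orbit of 22 under x↦80x: [22, 14, 53, 69, 88, 56, 18]… (length divides ord_97(80)).
Cycle lengths of π_80 on ℤ/97ℤ: [96, 1]; 2 cycles in total.
97 − 2 = 95 transpositions; sign(π) = (−1)^95 = -1.

-1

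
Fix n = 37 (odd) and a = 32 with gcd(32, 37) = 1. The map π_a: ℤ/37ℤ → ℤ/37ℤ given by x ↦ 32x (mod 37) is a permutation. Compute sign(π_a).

-1

Trace 32: π^k(32) = [32, 25, 23, 33, 20, 11, 19] for k=0..6.
The orbit structure of x ↦ 32x mod 37: 2 orbits of sizes [36, 1].
2 cycles on 37: each ℓ→(−1)^(ℓ−1), product (−1)^35 = -1.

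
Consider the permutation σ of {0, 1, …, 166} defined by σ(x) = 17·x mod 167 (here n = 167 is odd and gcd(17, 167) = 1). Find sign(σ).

-1

Orbit of 140 under x↦17x: [140, 42, 46, 114, 101, 47, 131]… (length divides ord_167(17)).
2 cycles of lengths [166, 1].
2 cycles on 167: each ℓ→(−1)^(ℓ−1), product (−1)^165 = -1.
Check: (17/167) = -1 by Zolotarev.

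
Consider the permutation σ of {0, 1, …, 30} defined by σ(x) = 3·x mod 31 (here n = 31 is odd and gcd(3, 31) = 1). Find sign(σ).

-1

Trace 8: π^k(8) = [8, 24, 10, 30, 28, 22, 4] for k=0..6.
2 cycles of lengths [30, 1].
Σ(ℓ_i−1) = 31−2 = 29; sign = (−1)^29 = -1.
Via Zolotarev, sign(π_{3}) = (3|31) = -1.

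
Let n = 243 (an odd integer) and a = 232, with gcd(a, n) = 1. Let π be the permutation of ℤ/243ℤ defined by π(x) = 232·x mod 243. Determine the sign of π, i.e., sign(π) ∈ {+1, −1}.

+1

Start at x=142: 142 → 139 → 172 → 52 → 157 → 217 → 43 → … (one orbit).
Cycle type of π: 81×2 + 27×2 + 9×2 + 3×2 + 1×3; total 11 cycles.
n − c = 243 − 11 = 232; sign = (−1)^232 = +1.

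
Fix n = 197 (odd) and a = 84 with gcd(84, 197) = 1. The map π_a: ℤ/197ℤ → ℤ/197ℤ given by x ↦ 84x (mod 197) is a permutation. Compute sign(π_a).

-1

Start at x=69: 69 → 83 → 77 → 164 → 183 → 6 → 110 → … (one orbit).
The orbit structure of x ↦ 84x mod 197: 8 orbits of sizes [28, 28, 28, 28, 28, 28, 28, 1].
8 cycles on 197: each ℓ→(−1)^(ℓ−1), product (−1)^189 = -1.
(84|197)_J = -1 (Zolotarev's lemma cross-check).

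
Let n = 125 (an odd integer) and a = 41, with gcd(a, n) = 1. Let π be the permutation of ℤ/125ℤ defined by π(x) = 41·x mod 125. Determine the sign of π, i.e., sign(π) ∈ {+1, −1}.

+1

Orbit of 96 under x↦41x: [96, 61, 1, 41, 56, 46, 11]… (length divides ord_125(41)).
Cycle lengths of π_41 on ℤ/125ℤ: [25, 25, 25, 25, 5, 5, 5, 5, 1, 1, 1, 1, 1]; 13 cycles in total.
13 cycles on 125: each ℓ→(−1)^(ℓ−1), product (−1)^112 = +1.
The Jacobi symbol (41|125) = +1 (Zolotarev) agrees.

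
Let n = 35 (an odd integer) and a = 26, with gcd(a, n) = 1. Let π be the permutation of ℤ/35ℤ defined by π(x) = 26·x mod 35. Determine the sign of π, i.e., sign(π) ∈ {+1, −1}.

Orbit of 31 under x↦26x: [31, 1, 26, 11, 6, 16]… (length divides ord_35(26)).
The orbit structure of x ↦ 26x mod 35: 10 orbits of sizes [6, 6, 6, 6, 6, 1, 1, 1, 1, 1].
Σ(ℓ_i−1) = 35−10 = 25; sign = (−1)^25 = -1.
Via Zolotarev, sign(π_{26}) = (26|35) = -1.

-1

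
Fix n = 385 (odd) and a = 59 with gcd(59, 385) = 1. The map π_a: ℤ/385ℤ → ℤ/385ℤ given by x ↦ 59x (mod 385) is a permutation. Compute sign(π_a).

-1

Orbit of 229 under x↦59x: [229, 36, 199, 191, 104, 361, 124]… (length divides ord_385(59)).
Decompose π into cycles: lengths [30, 30, 30, 30, 30, 30, 30, 30, 30, 30, 10, 10, 10, 10, 6, 6, 6, 6, 6, 5, 5, 2, 2, 1] (24 cycles, including the fixed point 0).
24 cycles on 385: each ℓ→(−1)^(ℓ−1), product (−1)^361 = -1.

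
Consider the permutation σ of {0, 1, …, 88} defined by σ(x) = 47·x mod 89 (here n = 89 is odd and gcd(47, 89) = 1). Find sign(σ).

+1

Start at x=64: 64 → 71 → 44 → 21 → 8 → 20 → 50 → … (one orbit).
3 cycles of lengths [44, 44, 1].
With 3 cycles on 89 points, sign = (−1)^{89−3} = +1.
The Jacobi symbol (47|89) = +1 (Zolotarev) agrees.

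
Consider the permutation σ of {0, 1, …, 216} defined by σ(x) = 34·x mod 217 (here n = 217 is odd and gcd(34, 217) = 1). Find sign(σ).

+1

Start at x=113: 113 → 153 → 211 → 13 → 8 → 55 → 134 → … (one orbit).
Decompose π into cycles: lengths [30, 30, 30, 30, 30, 30, 30, 2, 2, 2, 1] (11 cycles, including the fixed point 0).
n − c = 217 − 11 = 206; sign = (−1)^206 = +1.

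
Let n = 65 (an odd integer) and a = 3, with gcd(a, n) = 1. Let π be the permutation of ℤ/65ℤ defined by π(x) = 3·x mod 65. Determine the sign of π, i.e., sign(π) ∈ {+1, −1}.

Start at x=3: 3 → 9 → 27 → 16 → 48 → 14 → 42 → … (one orbit).
π_3 has 10 disjoint cycles with lengths [12, 12, 12, 12, 4, 3, 3, 3, 3, 1] on {0,…,64}.
65 − 10 = 55 transpositions; sign(π) = (−1)^55 = -1.
(3|65)_J = -1 (Zolotarev's lemma cross-check).

-1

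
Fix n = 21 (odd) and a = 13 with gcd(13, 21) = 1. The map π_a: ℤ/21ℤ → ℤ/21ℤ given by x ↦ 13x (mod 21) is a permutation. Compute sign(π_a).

Start at x=1: 1 → 13 → 1 (one orbit).
π_13 has 12 disjoint cycles with lengths [2, 2, 2, 2, 2, 2, 2, 2, 2, 1, 1, 1] on {0,…,20}.
With 12 cycles on 21 points, sign = (−1)^{21−12} = -1.
The Jacobi symbol (13|21) = -1 (Zolotarev) agrees.

-1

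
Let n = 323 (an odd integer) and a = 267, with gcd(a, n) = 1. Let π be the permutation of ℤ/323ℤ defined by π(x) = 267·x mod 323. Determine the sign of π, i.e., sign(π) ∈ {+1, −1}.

Orbit of 210 under x↦267x: [210, 191, 286, 134, 248, 1, 267]… (length divides ord_323(267)).
π_267 has 38 disjoint cycles with lengths [16, 16, 16, 16, 16, 16, 16, 16, 16, 16, 16, 16, 16, 16, 16, 16, 16, 16, 16, 1, 1, 1, 1, 1, 1, 1, 1, 1, 1, 1, 1, 1, 1, 1, 1, 1, 1, 1] on {0,…,322}.
323 − 38 = 285 transpositions; sign(π) = (−1)^285 = -1.

-1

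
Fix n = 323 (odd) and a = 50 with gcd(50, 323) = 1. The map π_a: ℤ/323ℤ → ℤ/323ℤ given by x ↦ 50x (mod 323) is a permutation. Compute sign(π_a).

Trace 1: π^k(1) = [1, 50, 239, 322, 273, 84] for k=0..5.
Cycle type of π: 6×51 + 2×8 + 1; total 60 cycles.
With 60 cycles on 323 points, sign = (−1)^{323−60} = -1.

-1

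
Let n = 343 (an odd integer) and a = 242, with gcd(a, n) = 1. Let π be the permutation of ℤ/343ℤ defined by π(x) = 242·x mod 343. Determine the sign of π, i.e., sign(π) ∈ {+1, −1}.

Orbit of 127 under x↦242x: [127, 207, 16, 99, 291, 107, 169]… (length divides ord_343(242)).
7 cycles of lengths [147, 147, 21, 21, 3, 3, 1].
343 − 7 = 336 transpositions; sign(π) = (−1)^336 = +1.

+1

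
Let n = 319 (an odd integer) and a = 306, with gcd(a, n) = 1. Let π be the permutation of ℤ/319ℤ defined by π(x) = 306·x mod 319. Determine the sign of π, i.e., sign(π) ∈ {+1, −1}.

+1

Start at x=256: 256 → 181 → 199 → 284 → 136 → 146 → 16 → … (one orbit).
The orbit structure of x ↦ 306x mod 319: 15 orbits of sizes [35, 35, 35, 35, 35, 35, 35, 35, 7, 7, 7, 7, 5, 5, 1].
319 − 15 = 304 transpositions; sign(π) = (−1)^304 = +1.
Check: (306/319) = +1 by Zolotarev.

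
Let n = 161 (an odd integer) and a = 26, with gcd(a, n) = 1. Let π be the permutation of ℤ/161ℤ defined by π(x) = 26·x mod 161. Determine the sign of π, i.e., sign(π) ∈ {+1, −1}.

-1

Trace 78: π^k(78) = [78, 96, 81, 13, 16, 94, 29] for k=0..6.
Cycle type of π: 66×2 + 11×2 + 6 + 1; total 6 cycles.
161 − 6 = 155 transpositions; sign(π) = (−1)^155 = -1.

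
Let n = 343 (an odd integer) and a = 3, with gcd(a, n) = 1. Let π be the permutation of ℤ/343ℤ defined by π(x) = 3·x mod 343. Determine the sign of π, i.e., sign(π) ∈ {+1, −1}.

-1

Trace 299: π^k(299) = [299, 211, 290, 184, 209, 284, 166] for k=0..6.
4 cycles of lengths [294, 42, 6, 1].
343 − 4 = 339 transpositions; sign(π) = (−1)^339 = -1.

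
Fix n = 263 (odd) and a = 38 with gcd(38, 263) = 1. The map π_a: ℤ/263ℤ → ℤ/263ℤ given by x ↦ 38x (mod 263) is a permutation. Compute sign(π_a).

Orbit of 202 under x↦38x: [202, 49, 21, 9, 79, 109, 197]… (length divides ord_263(38)).
π_38 has 2 disjoint cycles with lengths [262, 1] on {0,…,262}.
With 2 cycles on 263 points, sign = (−1)^{263−2} = -1.
The Jacobi symbol (38|263) = -1 (Zolotarev) agrees.

-1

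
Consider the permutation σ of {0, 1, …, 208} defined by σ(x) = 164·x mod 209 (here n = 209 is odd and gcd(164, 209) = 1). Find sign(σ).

Start at x=208: 208 → 45 → 65 → 1 → 164 → 144 → 208 (one orbit).
The orbit structure of x ↦ 164x mod 209: 39 orbits of sizes [6, 6, 6, 6, 6, 6, 6, 6, 6, 6, 6, 6, 6, 6, 6, 6, 6, 6, 6, 6, 6, 6, 6, 6, 6, 6, 6, 6, 6, 6, 6, 6, 6, 2, 2, 2, 2, 2, 1].
With 39 cycles on 209 points, sign = (−1)^{209−39} = +1.
Check: (164/209) = +1 by Zolotarev.

+1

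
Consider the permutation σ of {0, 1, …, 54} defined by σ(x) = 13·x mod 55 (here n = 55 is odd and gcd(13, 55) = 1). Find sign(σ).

+1

Start at x=36: 36 → 28 → 34 → 2 → 26 → 8 → 49 → … (one orbit).
The orbit structure of x ↦ 13x mod 55: 5 orbits of sizes [20, 20, 10, 4, 1].
55 − 5 = 50 transpositions; sign(π) = (−1)^50 = +1.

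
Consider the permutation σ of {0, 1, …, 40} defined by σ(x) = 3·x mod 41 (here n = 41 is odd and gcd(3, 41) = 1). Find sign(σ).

-1

Start at x=27: 27 → 40 → 38 → 32 → 14 → 1 → 3 → … (one orbit).
Cycle lengths of π_3 on ℤ/41ℤ: [8, 8, 8, 8, 8, 1]; 6 cycles in total.
Σ(ℓ_i−1) = 41−6 = 35; sign = (−1)^35 = -1.
Check: (3/41) = -1 by Zolotarev.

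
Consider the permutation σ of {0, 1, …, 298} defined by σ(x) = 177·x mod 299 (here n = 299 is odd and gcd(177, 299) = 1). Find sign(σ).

Orbit of 246 under x↦177x: [246, 187, 209, 216, 259, 96, 248]… (length divides ord_299(177)).
The orbit structure of x ↦ 177x mod 299: 12 orbits of sizes [44, 44, 44, 44, 44, 44, 11, 11, 4, 4, 4, 1].
Σ(ℓ_i−1) = 299−12 = 287; sign = (−1)^287 = -1.
Zolotarev: (177|299) = -1, matching the cycle-count sign.

-1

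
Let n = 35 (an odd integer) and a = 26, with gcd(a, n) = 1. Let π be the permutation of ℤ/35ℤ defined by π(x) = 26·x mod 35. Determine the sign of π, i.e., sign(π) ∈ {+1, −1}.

-1

Start at x=31: 31 → 1 → 26 → 11 → 6 → 16 → 31 (one orbit).
The orbit structure of x ↦ 26x mod 35: 10 orbits of sizes [6, 6, 6, 6, 6, 1, 1, 1, 1, 1].
35 − 10 = 25 transpositions; sign(π) = (−1)^25 = -1.
Zolotarev: (26|35) = -1, matching the cycle-count sign.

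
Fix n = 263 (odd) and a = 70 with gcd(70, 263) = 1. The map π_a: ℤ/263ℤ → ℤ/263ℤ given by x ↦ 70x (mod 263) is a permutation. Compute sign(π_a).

Start at x=18: 18 → 208 → 95 → 75 → 253 → 89 → 181 → … (one orbit).
Cycle type of π: 131×2 + 1; total 3 cycles.
3 cycles on 263: each ℓ→(−1)^(ℓ−1), product (−1)^260 = +1.

+1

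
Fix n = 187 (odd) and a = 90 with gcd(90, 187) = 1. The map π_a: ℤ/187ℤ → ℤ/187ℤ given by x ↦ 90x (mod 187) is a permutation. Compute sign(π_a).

+1

Trace 57: π^k(57) = [57, 81, 184, 104, 10, 152, 29] for k=0..6.
Decompose π into cycles: lengths [80, 80, 16, 10, 1] (5 cycles, including the fixed point 0).
n − c = 187 − 5 = 182; sign = (−1)^182 = +1.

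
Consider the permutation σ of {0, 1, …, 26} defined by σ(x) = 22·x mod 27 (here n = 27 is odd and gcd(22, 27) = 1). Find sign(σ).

Trace 4: π^k(4) = [4, 7, 19, 13, 16, 1, 22] for k=0..6.
The orbit structure of x ↦ 22x mod 27: 7 orbits of sizes [9, 9, 3, 3, 1, 1, 1].
7 cycles on 27: each ℓ→(−1)^(ℓ−1), product (−1)^20 = +1.

+1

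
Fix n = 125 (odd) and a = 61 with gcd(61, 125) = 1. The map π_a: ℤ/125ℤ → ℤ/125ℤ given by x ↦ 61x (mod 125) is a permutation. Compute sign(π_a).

+1

Trace 96: π^k(96) = [96, 106, 91, 51, 111, 21, 31] for k=0..6.
13 cycles of lengths [25, 25, 25, 25, 5, 5, 5, 5, 1, 1, 1, 1, 1].
n − c = 125 − 13 = 112; sign = (−1)^112 = +1.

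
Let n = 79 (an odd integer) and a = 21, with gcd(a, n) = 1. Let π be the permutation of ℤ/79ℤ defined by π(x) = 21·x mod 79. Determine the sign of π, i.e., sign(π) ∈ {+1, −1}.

Trace 67: π^k(67) = [67, 64, 1, 21, 46, 18, 62] for k=0..6.
π_21 has 7 disjoint cycles with lengths [13, 13, 13, 13, 13, 13, 1] on {0,…,78}.
Σ(ℓ_i−1) = 79−7 = 72; sign = (−1)^72 = +1.

+1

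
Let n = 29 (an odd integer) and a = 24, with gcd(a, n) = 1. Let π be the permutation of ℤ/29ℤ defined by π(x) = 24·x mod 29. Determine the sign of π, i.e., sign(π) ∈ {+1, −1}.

+1

Trace 20: π^k(20) = [20, 16, 7, 23, 1, 24, 25] for k=0..6.
The orbit structure of x ↦ 24x mod 29: 5 orbits of sizes [7, 7, 7, 7, 1].
sign(π) = (−1)^{n − #cycles} = (−1)^{29−5} = (−1)^24 = +1.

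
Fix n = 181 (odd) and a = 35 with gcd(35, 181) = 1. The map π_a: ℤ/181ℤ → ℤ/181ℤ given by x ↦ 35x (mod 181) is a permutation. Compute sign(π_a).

Start at x=1: 1 → 35 → 139 → 159 → 135 → 19 → 122 → … (one orbit).
Cycle lengths of π_35 on ℤ/181ℤ: [20, 20, 20, 20, 20, 20, 20, 20, 20, 1]; 10 cycles in total.
181 − 10 = 171 transpositions; sign(π) = (−1)^171 = -1.
Check: (35/181) = -1 by Zolotarev.

-1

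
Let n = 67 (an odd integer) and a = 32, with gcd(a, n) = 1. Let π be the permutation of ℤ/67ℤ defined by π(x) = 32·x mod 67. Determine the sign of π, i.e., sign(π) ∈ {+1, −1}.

Orbit of 25 under x↦32x: [25, 63, 6, 58, 47, 30, 22]… (length divides ord_67(32)).
2 cycles of lengths [66, 1].
With 2 cycles on 67 points, sign = (−1)^{67−2} = -1.

-1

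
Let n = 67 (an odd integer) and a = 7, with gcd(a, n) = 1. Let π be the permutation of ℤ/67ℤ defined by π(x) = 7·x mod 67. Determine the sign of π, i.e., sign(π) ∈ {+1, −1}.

Start at x=19: 19 → 66 → 60 → 18 → 59 → 11 → 10 → … (one orbit).
Cycle lengths of π_7 on ℤ/67ℤ: [66, 1]; 2 cycles in total.
Σ(ℓ_i−1) = 67−2 = 65; sign = (−1)^65 = -1.

-1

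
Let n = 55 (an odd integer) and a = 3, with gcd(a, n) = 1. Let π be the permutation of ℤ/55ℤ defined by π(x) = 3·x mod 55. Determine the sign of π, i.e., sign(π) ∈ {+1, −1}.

-1

Orbit of 27 under x↦3x: [27, 26, 23, 14, 42, 16, 48]… (length divides ord_55(3)).
Cycle type of π: 20×2 + 5×2 + 4 + 1; total 6 cycles.
6 cycles on 55: each ℓ→(−1)^(ℓ−1), product (−1)^49 = -1.
Via Zolotarev, sign(π_{3}) = (3|55) = -1.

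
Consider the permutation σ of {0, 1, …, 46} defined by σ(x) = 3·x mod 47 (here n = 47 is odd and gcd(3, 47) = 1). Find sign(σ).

+1

Trace 36: π^k(36) = [36, 14, 42, 32, 2, 6, 18] for k=0..6.
π_3 has 3 disjoint cycles with lengths [23, 23, 1] on {0,…,46}.
n − c = 47 − 3 = 44; sign = (−1)^44 = +1.
(3|47)_J = +1 (Zolotarev's lemma cross-check).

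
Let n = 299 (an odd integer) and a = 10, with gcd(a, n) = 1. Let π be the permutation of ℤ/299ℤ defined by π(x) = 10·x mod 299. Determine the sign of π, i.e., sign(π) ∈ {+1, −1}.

-1

Trace 146: π^k(146) = [146, 264, 248, 88, 282, 129, 94] for k=0..6.
8 cycles of lengths [66, 66, 66, 66, 22, 6, 6, 1].
n − c = 299 − 8 = 291; sign = (−1)^291 = -1.
The Jacobi symbol (10|299) = -1 (Zolotarev) agrees.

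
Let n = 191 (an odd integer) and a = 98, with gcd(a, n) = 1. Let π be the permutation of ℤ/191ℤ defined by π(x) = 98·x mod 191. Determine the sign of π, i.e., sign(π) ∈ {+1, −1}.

+1

Orbit of 154 under x↦98x: [154, 3, 103, 162, 23, 153, 96]… (length divides ord_191(98)).
The orbit structure of x ↦ 98x mod 191: 3 orbits of sizes [95, 95, 1].
n − c = 191 − 3 = 188; sign = (−1)^188 = +1.
Check: (98/191) = +1 by Zolotarev.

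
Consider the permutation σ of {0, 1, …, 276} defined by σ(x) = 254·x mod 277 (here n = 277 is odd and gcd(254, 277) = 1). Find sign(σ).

Orbit of 100 under x↦254x: [100, 193, 270, 161, 175, 130, 57]… (length divides ord_277(254)).
The orbit structure of x ↦ 254x mod 277: 3 orbits of sizes [138, 138, 1].
n − c = 277 − 3 = 274; sign = (−1)^274 = +1.
Check: (254/277) = +1 by Zolotarev.

+1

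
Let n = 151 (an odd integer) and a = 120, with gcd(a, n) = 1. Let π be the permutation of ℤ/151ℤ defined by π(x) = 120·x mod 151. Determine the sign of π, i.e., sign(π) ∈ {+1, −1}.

Trace 1: π^k(1) = [1, 120, 55, 107, 5, 147, 124] for k=0..6.
2 cycles of lengths [150, 1].
Σ(ℓ_i−1) = 151−2 = 149; sign = (−1)^149 = -1.

-1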